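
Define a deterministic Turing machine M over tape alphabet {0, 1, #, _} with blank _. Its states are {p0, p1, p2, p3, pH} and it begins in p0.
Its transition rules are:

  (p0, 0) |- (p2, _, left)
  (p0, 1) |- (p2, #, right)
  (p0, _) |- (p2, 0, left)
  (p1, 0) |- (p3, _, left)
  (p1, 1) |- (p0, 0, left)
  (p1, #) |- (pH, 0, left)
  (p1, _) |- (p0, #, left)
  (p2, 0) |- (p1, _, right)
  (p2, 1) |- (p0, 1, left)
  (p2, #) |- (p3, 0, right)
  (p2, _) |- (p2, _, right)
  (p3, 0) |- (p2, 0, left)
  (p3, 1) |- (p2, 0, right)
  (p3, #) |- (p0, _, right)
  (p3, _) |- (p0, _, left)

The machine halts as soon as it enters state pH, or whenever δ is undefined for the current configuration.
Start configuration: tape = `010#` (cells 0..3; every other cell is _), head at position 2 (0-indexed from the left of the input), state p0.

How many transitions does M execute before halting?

23

p0 | __01[0]#   read 0 → write _, move left, go to p2
p2 | __0[1]_#   read 1 → write 1, move left, go to p0
p0 | __[0]1_#   read 0 → write _, move left, go to p2
p2 | _[_]_1_#   read _ → write _, move right, go to p2
p2 | __[_]1_#   read _ → write _, move right, go to p2
p2 | ___[1]_#   read 1 → write 1, move left, go to p0
p0 | __[_]1_#   read _ → write 0, move left, go to p2
p2 | _[_]01_#   read _ → write _, move right, go to p2
p2 | __[0]1_#   read 0 → write _, move right, go to p1
p1 | ___[1]_#   read 1 → write 0, move left, go to p0
p0 | __[_]0_#   read _ → write 0, move left, go to p2
p2 | _[_]00_#   read _ → write _, move right, go to p2
p2 | __[0]0_#   read 0 → write _, move right, go to p1
p1 | ___[0]_#   read 0 → write _, move left, go to p3
p3 | __[_]__#   read _ → write _, move left, go to p0
p0 | _[_]___#   read _ → write 0, move left, go to p2
p2 | [_]0___#   read _ → write _, move right, go to p2
p2 | _[0]___#   read 0 → write _, move right, go to p1
p1 | __[_]__#   read _ → write #, move left, go to p0
p0 | _[_]#__#   read _ → write 0, move left, go to p2
p2 | [_]0#__#   read _ → write _, move right, go to p2
p2 | _[0]#__#   read 0 → write _, move right, go to p1
p1 | __[#]__#   read # → write 0, move left, go to pH
pH | _[_]0__#
M halts after 23 transitions.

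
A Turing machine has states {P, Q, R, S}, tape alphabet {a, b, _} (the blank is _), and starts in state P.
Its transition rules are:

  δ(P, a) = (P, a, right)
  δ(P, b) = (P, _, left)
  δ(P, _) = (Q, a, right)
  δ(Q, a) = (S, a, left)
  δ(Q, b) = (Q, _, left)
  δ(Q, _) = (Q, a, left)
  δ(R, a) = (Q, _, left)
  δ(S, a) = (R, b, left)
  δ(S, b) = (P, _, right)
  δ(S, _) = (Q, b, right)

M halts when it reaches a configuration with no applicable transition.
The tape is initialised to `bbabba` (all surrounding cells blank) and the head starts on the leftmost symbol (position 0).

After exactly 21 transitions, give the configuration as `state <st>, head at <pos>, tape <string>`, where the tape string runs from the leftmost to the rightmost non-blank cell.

state Q, head at 1, tape aababba

state=P head=0 tape=__[b]babba   (P,b)→(P,_,left)
state=P head=-1 tape=_[_]_babba   (P,_)→(Q,a,right)
state=Q head=0 tape=_a[_]babba   (Q,_)→(Q,a,left)
state=Q head=-1 tape=_[a]ababba   (Q,a)→(S,a,left)
state=S head=-2 tape=[_]aababba   (S,_)→(Q,b,right)
state=Q head=-1 tape=b[a]ababba   (Q,a)→(S,a,left)
state=S head=-2 tape=[b]aababba   (S,b)→(P,_,right)
state=P head=-1 tape=_[a]ababba   (P,a)→(P,a,right)
state=P head=0 tape=_a[a]babba   (P,a)→(P,a,right)
state=P head=1 tape=_aa[b]abba   (P,b)→(P,_,left)
state=P head=0 tape=_a[a]_abba   (P,a)→(P,a,right)
state=P head=1 tape=_aa[_]abba   (P,_)→(Q,a,right)
state=Q head=2 tape=_aaa[a]bba   (Q,a)→(S,a,left)
state=S head=1 tape=_aa[a]abba   (S,a)→(R,b,left)
state=R head=0 tape=_a[a]babba   (R,a)→(Q,_,left)
state=Q head=-1 tape=_[a]_babba   (Q,a)→(S,a,left)
state=S head=-2 tape=[_]a_babba   (S,_)→(Q,b,right)
state=Q head=-1 tape=b[a]_babba   (Q,a)→(S,a,left)
state=S head=-2 tape=[b]a_babba   (S,b)→(P,_,right)
state=P head=-1 tape=_[a]_babba   (P,a)→(P,a,right)
state=P head=0 tape=_a[_]babba   (P,_)→(Q,a,right)
state=Q head=1 tape=_aa[b]abba
After 21 steps: state Q, head at 1, tape aababba.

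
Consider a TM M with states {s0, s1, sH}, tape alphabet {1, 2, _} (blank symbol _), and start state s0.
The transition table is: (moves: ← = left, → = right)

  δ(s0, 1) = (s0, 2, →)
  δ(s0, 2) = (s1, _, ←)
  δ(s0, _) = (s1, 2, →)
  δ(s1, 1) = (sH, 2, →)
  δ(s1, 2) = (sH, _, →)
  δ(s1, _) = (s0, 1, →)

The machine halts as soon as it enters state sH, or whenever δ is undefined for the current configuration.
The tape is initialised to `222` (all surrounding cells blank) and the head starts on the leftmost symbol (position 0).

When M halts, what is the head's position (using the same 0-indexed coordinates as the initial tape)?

s0 | _[2]22   read 2 → write _, move ←, go to s1
s1 | [_]_22   read _ → write 1, move →, go to s0
s0 | 1[_]22   read _ → write 2, move →, go to s1
s1 | 12[2]2   read 2 → write _, move →, go to sH
sH | 12_[2]
At halt the head is at cell 2.

2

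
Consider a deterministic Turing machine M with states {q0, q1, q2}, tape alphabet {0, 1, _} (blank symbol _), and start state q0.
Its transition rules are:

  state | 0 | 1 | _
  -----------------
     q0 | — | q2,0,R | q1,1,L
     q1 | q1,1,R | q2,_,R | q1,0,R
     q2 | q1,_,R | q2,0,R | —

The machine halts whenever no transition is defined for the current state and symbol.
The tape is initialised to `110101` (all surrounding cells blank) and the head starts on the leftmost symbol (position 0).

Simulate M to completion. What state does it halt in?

q2

q0 | [1]10101_   read 1 → write 0, move R, go to q2
q2 | 0[1]0101_   read 1 → write 0, move R, go to q2
q2 | 00[0]101_   read 0 → write _, move R, go to q1
q1 | 00_[1]01_   read 1 → write _, move R, go to q2
q2 | 00__[0]1_   read 0 → write _, move R, go to q1
q1 | 00___[1]_   read 1 → write _, move R, go to q2
q2 | 00____[_]
No transition is defined for (q2, _); M halts in state q2.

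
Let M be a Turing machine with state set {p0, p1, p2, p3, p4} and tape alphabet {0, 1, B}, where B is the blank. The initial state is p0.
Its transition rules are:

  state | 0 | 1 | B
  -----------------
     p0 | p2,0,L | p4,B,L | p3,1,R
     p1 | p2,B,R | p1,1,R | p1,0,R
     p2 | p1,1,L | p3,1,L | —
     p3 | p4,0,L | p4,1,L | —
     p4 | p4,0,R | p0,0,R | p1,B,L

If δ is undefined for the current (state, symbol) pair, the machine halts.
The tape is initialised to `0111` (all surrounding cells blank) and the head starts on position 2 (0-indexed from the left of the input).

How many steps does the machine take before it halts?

9

state=p0 head=2 tape=01[1]1   (p0,1)→(p4,B,L)
state=p4 head=1 tape=0[1]B1   (p4,1)→(p0,0,R)
state=p0 head=2 tape=00[B]1   (p0,B)→(p3,1,R)
state=p3 head=3 tape=001[1]   (p3,1)→(p4,1,L)
state=p4 head=2 tape=00[1]1   (p4,1)→(p0,0,R)
state=p0 head=3 tape=000[1]   (p0,1)→(p4,B,L)
state=p4 head=2 tape=00[0]B   (p4,0)→(p4,0,R)
state=p4 head=3 tape=000[B]   (p4,B)→(p1,B,L)
state=p1 head=2 tape=00[0]B   (p1,0)→(p2,B,R)
state=p2 head=3 tape=00B[B]
M halts after 9 transitions.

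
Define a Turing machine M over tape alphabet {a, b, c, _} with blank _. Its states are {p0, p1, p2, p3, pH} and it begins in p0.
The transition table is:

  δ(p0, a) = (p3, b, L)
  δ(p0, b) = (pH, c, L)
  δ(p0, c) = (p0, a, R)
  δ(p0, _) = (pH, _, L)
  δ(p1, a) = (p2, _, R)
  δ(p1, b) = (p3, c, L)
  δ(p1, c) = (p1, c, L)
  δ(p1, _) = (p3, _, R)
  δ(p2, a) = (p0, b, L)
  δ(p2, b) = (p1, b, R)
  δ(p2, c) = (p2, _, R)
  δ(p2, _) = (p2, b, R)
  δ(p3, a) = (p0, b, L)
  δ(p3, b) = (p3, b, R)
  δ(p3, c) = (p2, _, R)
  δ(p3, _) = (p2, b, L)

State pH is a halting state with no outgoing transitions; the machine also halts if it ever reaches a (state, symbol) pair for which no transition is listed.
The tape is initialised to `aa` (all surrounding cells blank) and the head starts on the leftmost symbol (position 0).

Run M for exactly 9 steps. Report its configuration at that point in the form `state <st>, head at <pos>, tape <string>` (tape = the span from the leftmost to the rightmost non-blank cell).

state=p0 head=0 tape=__[a]a   (p0,a)→(p3,b,L)
state=p3 head=-1 tape=_[_]ba   (p3,_)→(p2,b,L)
state=p2 head=-2 tape=[_]bba   (p2,_)→(p2,b,R)
state=p2 head=-1 tape=b[b]ba   (p2,b)→(p1,b,R)
state=p1 head=0 tape=bb[b]a   (p1,b)→(p3,c,L)
state=p3 head=-1 tape=b[b]ca   (p3,b)→(p3,b,R)
state=p3 head=0 tape=bb[c]a   (p3,c)→(p2,_,R)
state=p2 head=1 tape=bb_[a]   (p2,a)→(p0,b,L)
state=p0 head=0 tape=bb[_]b   (p0,_)→(pH,_,L)
state=pH head=-1 tape=b[b]_b
After 9 steps: state pH, head at -1, tape bb_b.

state pH, head at -1, tape bb_b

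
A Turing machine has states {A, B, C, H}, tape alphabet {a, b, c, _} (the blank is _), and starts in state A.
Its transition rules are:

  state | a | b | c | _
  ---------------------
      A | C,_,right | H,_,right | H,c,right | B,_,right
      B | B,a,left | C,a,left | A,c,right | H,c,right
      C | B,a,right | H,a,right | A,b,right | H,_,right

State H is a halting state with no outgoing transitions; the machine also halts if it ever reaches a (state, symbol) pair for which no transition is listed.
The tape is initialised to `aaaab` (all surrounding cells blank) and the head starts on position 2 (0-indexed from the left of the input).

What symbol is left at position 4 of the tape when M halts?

state=A head=2 tape=aa[a]ab   (A,a)→(C,_,right)
state=C head=3 tape=aa_[a]b   (C,a)→(B,a,right)
state=B head=4 tape=aa_a[b]   (B,b)→(C,a,left)
state=C head=3 tape=aa_[a]a   (C,a)→(B,a,right)
state=B head=4 tape=aa_a[a]   (B,a)→(B,a,left)
state=B head=3 tape=aa_[a]a   (B,a)→(B,a,left)
state=B head=2 tape=aa[_]aa   (B,_)→(H,c,right)
state=H head=3 tape=aac[a]a
Cell 4 holds a when M halts.

a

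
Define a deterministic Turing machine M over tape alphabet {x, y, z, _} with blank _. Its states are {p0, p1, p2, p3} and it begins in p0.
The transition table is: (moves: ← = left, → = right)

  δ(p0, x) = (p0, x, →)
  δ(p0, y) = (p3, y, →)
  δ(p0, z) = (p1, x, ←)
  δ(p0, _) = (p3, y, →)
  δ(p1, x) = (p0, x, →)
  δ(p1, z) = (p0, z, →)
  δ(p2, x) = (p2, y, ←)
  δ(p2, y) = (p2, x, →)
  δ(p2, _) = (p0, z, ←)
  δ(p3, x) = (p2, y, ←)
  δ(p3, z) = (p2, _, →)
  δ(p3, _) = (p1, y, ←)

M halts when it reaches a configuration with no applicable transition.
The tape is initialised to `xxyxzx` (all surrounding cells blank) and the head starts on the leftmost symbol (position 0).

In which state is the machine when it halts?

p2

state=p0 head=0 tape=[x]xyxzx   (p0,x)→(p0,x,→)
state=p0 head=1 tape=x[x]yxzx   (p0,x)→(p0,x,→)
state=p0 head=2 tape=xx[y]xzx   (p0,y)→(p3,y,→)
state=p3 head=3 tape=xxy[x]zx   (p3,x)→(p2,y,←)
state=p2 head=2 tape=xx[y]yzx   (p2,y)→(p2,x,→)
state=p2 head=3 tape=xxx[y]zx   (p2,y)→(p2,x,→)
state=p2 head=4 tape=xxxx[z]x
No transition is defined for (p2, z); M halts in state p2.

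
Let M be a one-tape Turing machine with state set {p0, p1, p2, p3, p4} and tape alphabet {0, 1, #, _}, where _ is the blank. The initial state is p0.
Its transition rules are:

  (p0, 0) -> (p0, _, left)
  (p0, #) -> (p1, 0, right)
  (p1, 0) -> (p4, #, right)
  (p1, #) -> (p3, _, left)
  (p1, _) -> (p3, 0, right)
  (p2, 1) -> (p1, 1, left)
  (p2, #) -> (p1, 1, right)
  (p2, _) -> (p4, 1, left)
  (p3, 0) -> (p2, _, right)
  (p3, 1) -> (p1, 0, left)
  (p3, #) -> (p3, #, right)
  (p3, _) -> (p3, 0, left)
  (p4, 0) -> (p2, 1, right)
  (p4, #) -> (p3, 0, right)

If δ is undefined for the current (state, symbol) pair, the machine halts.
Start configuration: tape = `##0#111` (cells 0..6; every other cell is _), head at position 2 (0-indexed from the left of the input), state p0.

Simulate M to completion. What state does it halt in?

p0 | ##[0]#111   read 0 → write _, move left, go to p0
p0 | #[#]_#111   read # → write 0, move right, go to p1
p1 | #0[_]#111   read _ → write 0, move right, go to p3
p3 | #00[#]111   read # → write #, move right, go to p3
p3 | #00#[1]11   read 1 → write 0, move left, go to p1
p1 | #00[#]011   read # → write _, move left, go to p3
p3 | #0[0]_011   read 0 → write _, move right, go to p2
p2 | #0_[_]011   read _ → write 1, move left, go to p4
p4 | #0[_]1011
No transition is defined for (p4, _); M halts in state p4.

p4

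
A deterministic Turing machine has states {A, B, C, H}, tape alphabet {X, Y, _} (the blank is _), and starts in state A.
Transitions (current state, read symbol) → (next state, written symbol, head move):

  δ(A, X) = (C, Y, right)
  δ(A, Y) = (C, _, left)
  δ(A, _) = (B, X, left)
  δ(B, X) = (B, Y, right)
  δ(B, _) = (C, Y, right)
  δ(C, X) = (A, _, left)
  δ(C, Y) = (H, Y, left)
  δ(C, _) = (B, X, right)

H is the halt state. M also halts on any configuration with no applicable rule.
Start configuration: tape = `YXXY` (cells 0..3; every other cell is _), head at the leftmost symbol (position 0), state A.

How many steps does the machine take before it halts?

38

A | _______[Y]XXY   read Y → write _, move left, go to C
C | ______[_]_XXY   read _ → write X, move right, go to B
B | ______X[_]XXY   read _ → write Y, move right, go to C
C | ______XY[X]XY   read X → write _, move left, go to A
A | ______X[Y]_XY   read Y → write _, move left, go to C
C | ______[X]__XY   read X → write _, move left, go to A
A | _____[_]___XY   read _ → write X, move left, go to B
B | ____[_]X___XY   read _ → write Y, move right, go to C
C | ____Y[X]___XY   read X → write _, move left, go to A
A | ____[Y]____XY   read Y → write _, move left, go to C
C | ___[_]_____XY   read _ → write X, move right, go to B
B | ___X[_]____XY   read _ → write Y, move right, go to C
C | ___XY[_]___XY   read _ → write X, move right, go to B
B | ___XYX[_]__XY   read _ → write Y, move right, go to C
C | ___XYXY[_]_XY   read _ → write X, move right, go to B
B | ___XYXYX[_]XY   read _ → write Y, move right, go to C
C | ___XYXYXY[X]Y   read X → write _, move left, go to A
A | ___XYXYX[Y]_Y   read Y → write _, move left, go to C
C | ___XYXY[X]__Y   read X → write _, move left, go to A
A | ___XYX[Y]___Y   read Y → write _, move left, go to C
C | ___XY[X]____Y   read X → write _, move left, go to A
A | ___X[Y]_____Y   read Y → write _, move left, go to C
C | ___[X]______Y   read X → write _, move left, go to A
A | __[_]_______Y   read _ → write X, move left, go to B
B | _[_]X_______Y   read _ → write Y, move right, go to C
C | _Y[X]_______Y   read X → write _, move left, go to A
A | _[Y]________Y   read Y → write _, move left, go to C
C | [_]_________Y   read _ → write X, move right, go to B
B | X[_]________Y   read _ → write Y, move right, go to C
C | XY[_]_______Y   read _ → write X, move right, go to B
B | XYX[_]______Y   read _ → write Y, move right, go to C
C | XYXY[_]_____Y   read _ → write X, move right, go to B
B | XYXYX[_]____Y   read _ → write Y, move right, go to C
C | XYXYXY[_]___Y   read _ → write X, move right, go to B
B | XYXYXYX[_]__Y   read _ → write Y, move right, go to C
C | XYXYXYXY[_]_Y   read _ → write X, move right, go to B
B | XYXYXYXYX[_]Y   read _ → write Y, move right, go to C
C | XYXYXYXYXY[Y]   read Y → write Y, move left, go to H
H | XYXYXYXYX[Y]Y
M halts after 38 transitions.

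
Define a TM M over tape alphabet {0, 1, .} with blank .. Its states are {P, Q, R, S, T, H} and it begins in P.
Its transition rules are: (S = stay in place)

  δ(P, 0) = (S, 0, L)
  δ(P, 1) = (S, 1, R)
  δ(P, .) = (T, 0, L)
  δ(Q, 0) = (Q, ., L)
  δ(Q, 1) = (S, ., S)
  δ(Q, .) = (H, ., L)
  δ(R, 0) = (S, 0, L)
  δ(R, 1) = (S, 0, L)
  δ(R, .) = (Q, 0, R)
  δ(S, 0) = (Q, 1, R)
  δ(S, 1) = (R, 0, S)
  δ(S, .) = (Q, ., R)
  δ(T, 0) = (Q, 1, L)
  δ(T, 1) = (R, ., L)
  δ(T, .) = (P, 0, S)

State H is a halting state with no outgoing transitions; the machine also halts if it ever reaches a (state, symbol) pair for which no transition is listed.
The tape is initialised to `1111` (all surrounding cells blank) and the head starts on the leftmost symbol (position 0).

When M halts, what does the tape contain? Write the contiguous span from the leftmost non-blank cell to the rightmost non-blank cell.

011

state=P head=0 tape=..[1]111   (P,1)→(S,1,R)
state=S head=1 tape=..1[1]11   (S,1)→(R,0,S)
state=R head=1 tape=..1[0]11   (R,0)→(S,0,L)
state=S head=0 tape=..[1]011   (S,1)→(R,0,S)
state=R head=0 tape=..[0]011   (R,0)→(S,0,L)
state=S head=-1 tape=.[.]0011   (S,.)→(Q,.,R)
state=Q head=0 tape=..[0]011   (Q,0)→(Q,.,L)
state=Q head=-1 tape=.[.].011   (Q,.)→(H,.,L)
state=H head=-2 tape=[.]..011
The non-blank tape span at halt is 011.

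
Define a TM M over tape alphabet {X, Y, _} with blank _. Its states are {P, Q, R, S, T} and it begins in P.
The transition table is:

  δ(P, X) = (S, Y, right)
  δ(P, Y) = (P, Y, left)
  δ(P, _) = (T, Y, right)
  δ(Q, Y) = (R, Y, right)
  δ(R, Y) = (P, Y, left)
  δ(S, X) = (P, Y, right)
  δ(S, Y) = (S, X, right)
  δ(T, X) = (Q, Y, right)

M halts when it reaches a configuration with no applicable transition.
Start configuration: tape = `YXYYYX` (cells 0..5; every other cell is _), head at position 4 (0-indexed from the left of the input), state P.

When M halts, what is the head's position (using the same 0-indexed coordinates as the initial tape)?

7

P | YXYY[Y]X__   read Y → write Y, move left, go to P
P | YXY[Y]YX__   read Y → write Y, move left, go to P
P | YX[Y]YYX__   read Y → write Y, move left, go to P
P | Y[X]YYYX__   read X → write Y, move right, go to S
S | YY[Y]YYX__   read Y → write X, move right, go to S
S | YYX[Y]YX__   read Y → write X, move right, go to S
S | YYXX[Y]X__   read Y → write X, move right, go to S
S | YYXXX[X]__   read X → write Y, move right, go to P
P | YYXXXY[_]_   read _ → write Y, move right, go to T
T | YYXXXYY[_]
At halt the head is at cell 7.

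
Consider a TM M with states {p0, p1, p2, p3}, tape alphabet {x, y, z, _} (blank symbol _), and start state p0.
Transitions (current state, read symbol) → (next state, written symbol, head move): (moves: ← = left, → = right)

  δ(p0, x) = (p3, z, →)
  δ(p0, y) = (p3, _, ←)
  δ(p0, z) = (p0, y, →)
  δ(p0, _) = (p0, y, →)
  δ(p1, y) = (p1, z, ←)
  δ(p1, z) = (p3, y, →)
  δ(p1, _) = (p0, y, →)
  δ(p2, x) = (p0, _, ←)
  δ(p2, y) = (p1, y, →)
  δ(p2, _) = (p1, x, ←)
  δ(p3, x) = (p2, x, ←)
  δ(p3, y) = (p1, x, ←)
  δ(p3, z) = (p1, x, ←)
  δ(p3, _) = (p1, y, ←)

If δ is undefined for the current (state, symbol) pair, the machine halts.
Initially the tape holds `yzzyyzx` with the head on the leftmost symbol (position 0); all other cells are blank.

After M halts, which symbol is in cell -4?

y

p0 | _____[y]zzyyzx   read y → write _, move ←, go to p3
p3 | ____[_]_zzyyzx   read _ → write y, move ←, go to p1
p1 | ___[_]y_zzyyzx   read _ → write y, move →, go to p0
p0 | ___y[y]_zzyyzx   read y → write _, move ←, go to p3
p3 | ___[y]__zzyyzx   read y → write x, move ←, go to p1
p1 | __[_]x__zzyyzx   read _ → write y, move →, go to p0
p0 | __y[x]__zzyyzx   read x → write z, move →, go to p3
p3 | __yz[_]_zzyyzx   read _ → write y, move ←, go to p1
p1 | __y[z]y_zzyyzx   read z → write y, move →, go to p3
p3 | __yy[y]_zzyyzx   read y → write x, move ←, go to p1
p1 | __y[y]x_zzyyzx   read y → write z, move ←, go to p1
p1 | __[y]zx_zzyyzx   read y → write z, move ←, go to p1
p1 | _[_]zzx_zzyyzx   read _ → write y, move →, go to p0
p0 | _y[z]zx_zzyyzx   read z → write y, move →, go to p0
p0 | _yy[z]x_zzyyzx   read z → write y, move →, go to p0
p0 | _yyy[x]_zzyyzx   read x → write z, move →, go to p3
p3 | _yyyz[_]zzyyzx   read _ → write y, move ←, go to p1
p1 | _yyy[z]yzzyyzx   read z → write y, move →, go to p3
p3 | _yyyy[y]zzyyzx   read y → write x, move ←, go to p1
p1 | _yyy[y]xzzyyzx   read y → write z, move ←, go to p1
p1 | _yy[y]zxzzyyzx   read y → write z, move ←, go to p1
p1 | _y[y]zzxzzyyzx   read y → write z, move ←, go to p1
p1 | _[y]zzzxzzyyzx   read y → write z, move ←, go to p1
p1 | [_]zzzzxzzyyzx   read _ → write y, move →, go to p0
p0 | y[z]zzzxzzyyzx   read z → write y, move →, go to p0
p0 | yy[z]zzxzzyyzx   read z → write y, move →, go to p0
p0 | yyy[z]zxzzyyzx   read z → write y, move →, go to p0
p0 | yyyy[z]xzzyyzx   read z → write y, move →, go to p0
p0 | yyyyy[x]zzyyzx   read x → write z, move →, go to p3
p3 | yyyyyz[z]zyyzx   read z → write x, move ←, go to p1
p1 | yyyyy[z]xzyyzx   read z → write y, move →, go to p3
p3 | yyyyyy[x]zyyzx   read x → write x, move ←, go to p2
p2 | yyyyy[y]xzyyzx   read y → write y, move →, go to p1
p1 | yyyyyy[x]zyyzx
Cell -4 holds y when M halts.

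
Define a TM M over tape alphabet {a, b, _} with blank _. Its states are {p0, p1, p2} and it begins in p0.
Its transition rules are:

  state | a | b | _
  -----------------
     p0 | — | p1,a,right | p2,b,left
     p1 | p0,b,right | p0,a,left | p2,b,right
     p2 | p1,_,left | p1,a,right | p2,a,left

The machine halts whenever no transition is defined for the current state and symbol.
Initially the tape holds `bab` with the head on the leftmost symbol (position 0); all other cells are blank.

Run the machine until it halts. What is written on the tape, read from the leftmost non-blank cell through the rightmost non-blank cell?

abaaaa

p0 | [b]ab___   read b → write a, move right, go to p1
p1 | a[a]b___   read a → write b, move right, go to p0
p0 | ab[b]___   read b → write a, move right, go to p1
p1 | aba[_]__   read _ → write b, move right, go to p2
p2 | abab[_]_   read _ → write a, move left, go to p2
p2 | aba[b]a_   read b → write a, move right, go to p1
p1 | abaa[a]_   read a → write b, move right, go to p0
p0 | abaab[_]   read _ → write b, move left, go to p2
p2 | abaa[b]b   read b → write a, move right, go to p1
p1 | abaaa[b]   read b → write a, move left, go to p0
p0 | abaa[a]a
The non-blank tape span at halt is abaaaa.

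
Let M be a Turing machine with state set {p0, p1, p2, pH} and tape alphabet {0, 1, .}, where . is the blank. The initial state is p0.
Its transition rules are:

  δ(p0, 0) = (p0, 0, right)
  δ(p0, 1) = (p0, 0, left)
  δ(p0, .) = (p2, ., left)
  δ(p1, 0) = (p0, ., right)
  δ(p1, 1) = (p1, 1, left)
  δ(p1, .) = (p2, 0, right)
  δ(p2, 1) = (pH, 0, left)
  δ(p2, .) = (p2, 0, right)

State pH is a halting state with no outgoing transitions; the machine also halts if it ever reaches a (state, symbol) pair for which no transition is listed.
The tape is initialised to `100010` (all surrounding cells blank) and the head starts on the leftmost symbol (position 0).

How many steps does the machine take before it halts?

state=p0 head=0 tape=..[1]00010   (p0,1)→(p0,0,left)
state=p0 head=-1 tape=.[.]000010   (p0,.)→(p2,.,left)
state=p2 head=-2 tape=[.].000010   (p2,.)→(p2,0,right)
state=p2 head=-1 tape=0[.]000010   (p2,.)→(p2,0,right)
state=p2 head=0 tape=00[0]00010
M halts after 4 transitions.

4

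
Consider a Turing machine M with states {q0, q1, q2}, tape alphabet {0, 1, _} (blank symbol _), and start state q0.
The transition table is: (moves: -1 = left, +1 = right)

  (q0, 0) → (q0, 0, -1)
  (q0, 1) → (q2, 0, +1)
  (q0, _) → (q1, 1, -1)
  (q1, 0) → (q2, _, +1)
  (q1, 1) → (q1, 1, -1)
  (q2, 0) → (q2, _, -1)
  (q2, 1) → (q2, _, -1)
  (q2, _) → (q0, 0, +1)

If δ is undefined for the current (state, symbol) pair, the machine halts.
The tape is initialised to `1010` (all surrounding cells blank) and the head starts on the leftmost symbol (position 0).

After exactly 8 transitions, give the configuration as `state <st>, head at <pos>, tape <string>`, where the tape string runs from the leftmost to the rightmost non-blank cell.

state=q0 head=0 tape=_[1]010   (q0,1)→(q2,0,+1)
state=q2 head=1 tape=_0[0]10   (q2,0)→(q2,_,-1)
state=q2 head=0 tape=_[0]_10   (q2,0)→(q2,_,-1)
state=q2 head=-1 tape=[_]__10   (q2,_)→(q0,0,+1)
state=q0 head=0 tape=0[_]_10   (q0,_)→(q1,1,-1)
state=q1 head=-1 tape=[0]1_10   (q1,0)→(q2,_,+1)
state=q2 head=0 tape=_[1]_10   (q2,1)→(q2,_,-1)
state=q2 head=-1 tape=[_]__10   (q2,_)→(q0,0,+1)
state=q0 head=0 tape=0[_]_10
After 8 steps: state q0, head at 0, tape 0__10.

state q0, head at 0, tape 0__10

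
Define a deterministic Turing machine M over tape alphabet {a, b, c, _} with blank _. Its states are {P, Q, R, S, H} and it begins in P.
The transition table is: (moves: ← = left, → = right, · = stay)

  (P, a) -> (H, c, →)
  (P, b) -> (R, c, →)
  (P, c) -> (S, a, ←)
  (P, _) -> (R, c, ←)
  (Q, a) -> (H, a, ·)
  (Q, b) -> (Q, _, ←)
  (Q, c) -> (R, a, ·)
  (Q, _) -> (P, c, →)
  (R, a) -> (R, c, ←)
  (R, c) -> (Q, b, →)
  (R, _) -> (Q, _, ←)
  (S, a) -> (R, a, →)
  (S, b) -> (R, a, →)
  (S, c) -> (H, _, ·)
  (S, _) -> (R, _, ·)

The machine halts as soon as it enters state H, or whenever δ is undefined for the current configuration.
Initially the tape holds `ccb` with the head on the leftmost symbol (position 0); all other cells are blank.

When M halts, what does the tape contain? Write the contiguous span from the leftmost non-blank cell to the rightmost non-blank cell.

bcacb

state=P head=0 tape=__[c]cb   (P,c)→(S,a,←)
state=S head=-1 tape=_[_]acb   (S,_)→(R,_,·)
state=R head=-1 tape=_[_]acb   (R,_)→(Q,_,←)
state=Q head=-2 tape=[_]_acb   (Q,_)→(P,c,→)
state=P head=-1 tape=c[_]acb   (P,_)→(R,c,←)
state=R head=-2 tape=[c]cacb   (R,c)→(Q,b,→)
state=Q head=-1 tape=b[c]acb   (Q,c)→(R,a,·)
state=R head=-1 tape=b[a]acb   (R,a)→(R,c,←)
state=R head=-2 tape=[b]cacb
The non-blank tape span at halt is bcacb.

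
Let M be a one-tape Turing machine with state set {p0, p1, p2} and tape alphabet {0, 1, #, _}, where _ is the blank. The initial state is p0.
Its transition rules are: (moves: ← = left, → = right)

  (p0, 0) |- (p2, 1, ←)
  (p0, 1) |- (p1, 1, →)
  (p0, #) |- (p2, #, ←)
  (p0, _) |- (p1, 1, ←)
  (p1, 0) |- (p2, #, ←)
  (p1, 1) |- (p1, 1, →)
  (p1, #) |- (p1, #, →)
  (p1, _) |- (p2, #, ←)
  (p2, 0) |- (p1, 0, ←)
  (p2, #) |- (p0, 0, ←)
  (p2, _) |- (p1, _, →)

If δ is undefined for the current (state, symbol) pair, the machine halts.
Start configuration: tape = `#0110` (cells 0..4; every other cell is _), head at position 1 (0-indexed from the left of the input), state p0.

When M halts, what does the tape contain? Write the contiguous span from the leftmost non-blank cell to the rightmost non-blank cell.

#1#1110

p0 | ___#[0]110   read 0 → write 1, move ←, go to p2
p2 | ___[#]1110   read # → write 0, move ←, go to p0
p0 | __[_]01110   read _ → write 1, move ←, go to p1
p1 | _[_]101110   read _ → write #, move ←, go to p2
p2 | [_]#101110   read _ → write _, move →, go to p1
p1 | _[#]101110   read # → write #, move →, go to p1
p1 | _#[1]01110   read 1 → write 1, move →, go to p1
p1 | _#1[0]1110   read 0 → write #, move ←, go to p2
p2 | _#[1]#1110
The non-blank tape span at halt is #1#1110.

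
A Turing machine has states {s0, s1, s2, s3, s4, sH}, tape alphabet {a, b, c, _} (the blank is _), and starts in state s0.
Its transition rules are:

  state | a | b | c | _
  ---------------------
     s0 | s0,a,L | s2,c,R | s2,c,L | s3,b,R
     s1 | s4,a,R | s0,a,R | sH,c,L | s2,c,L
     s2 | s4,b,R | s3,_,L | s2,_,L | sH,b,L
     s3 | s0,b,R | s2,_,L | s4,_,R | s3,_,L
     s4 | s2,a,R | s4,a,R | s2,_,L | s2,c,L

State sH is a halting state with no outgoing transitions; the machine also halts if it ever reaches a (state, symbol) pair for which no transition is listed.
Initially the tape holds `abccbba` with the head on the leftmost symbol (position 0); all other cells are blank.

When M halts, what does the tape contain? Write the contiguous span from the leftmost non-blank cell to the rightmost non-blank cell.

s0 | ___[a]bccbba   read a → write a, move L, go to s0
s0 | __[_]abccbba   read _ → write b, move R, go to s3
s3 | __b[a]bccbba   read a → write b, move R, go to s0
s0 | __bb[b]ccbba   read b → write c, move R, go to s2
s2 | __bbc[c]cbba   read c → write _, move L, go to s2
s2 | __bb[c]_cbba   read c → write _, move L, go to s2
s2 | __b[b]__cbba   read b → write _, move L, go to s3
s3 | __[b]___cbba   read b → write _, move L, go to s2
s2 | _[_]____cbba   read _ → write b, move L, go to sH
sH | [_]b____cbba
The non-blank tape span at halt is b____cbba.

b____cbba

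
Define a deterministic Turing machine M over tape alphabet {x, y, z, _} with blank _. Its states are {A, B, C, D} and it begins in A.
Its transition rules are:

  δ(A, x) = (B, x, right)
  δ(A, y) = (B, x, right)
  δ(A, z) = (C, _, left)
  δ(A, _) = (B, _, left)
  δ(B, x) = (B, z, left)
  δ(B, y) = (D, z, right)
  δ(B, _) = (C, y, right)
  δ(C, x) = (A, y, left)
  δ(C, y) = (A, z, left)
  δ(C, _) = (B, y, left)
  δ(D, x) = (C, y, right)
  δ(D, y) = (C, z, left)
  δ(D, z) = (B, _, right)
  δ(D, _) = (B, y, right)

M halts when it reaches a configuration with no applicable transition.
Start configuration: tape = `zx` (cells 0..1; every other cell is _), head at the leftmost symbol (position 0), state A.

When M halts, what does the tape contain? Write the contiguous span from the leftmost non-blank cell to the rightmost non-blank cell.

A | __[z]x   read z → write _, move left, go to C
C | _[_]_x   read _ → write y, move left, go to B
B | [_]y_x   read _ → write y, move right, go to C
C | y[y]_x   read y → write z, move left, go to A
A | [y]z_x   read y → write x, move right, go to B
B | x[z]_x
The non-blank tape span at halt is xz_x.

xz_x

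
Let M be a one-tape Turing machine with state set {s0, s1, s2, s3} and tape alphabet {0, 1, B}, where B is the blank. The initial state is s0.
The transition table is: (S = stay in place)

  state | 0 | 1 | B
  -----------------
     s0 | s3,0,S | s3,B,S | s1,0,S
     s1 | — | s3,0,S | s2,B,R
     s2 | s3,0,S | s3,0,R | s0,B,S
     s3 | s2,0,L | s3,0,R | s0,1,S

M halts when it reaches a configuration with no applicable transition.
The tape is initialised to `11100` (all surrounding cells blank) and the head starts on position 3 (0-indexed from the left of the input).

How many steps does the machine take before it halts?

s0 | B111[0]0   read 0 → write 0, move S, go to s3
s3 | B111[0]0   read 0 → write 0, move L, go to s2
s2 | B11[1]00   read 1 → write 0, move R, go to s3
s3 | B110[0]0   read 0 → write 0, move L, go to s2
s2 | B11[0]00   read 0 → write 0, move S, go to s3
s3 | B11[0]00   read 0 → write 0, move L, go to s2
s2 | B1[1]000   read 1 → write 0, move R, go to s3
s3 | B10[0]00   read 0 → write 0, move L, go to s2
s2 | B1[0]000   read 0 → write 0, move S, go to s3
s3 | B1[0]000   read 0 → write 0, move L, go to s2
s2 | B[1]0000   read 1 → write 0, move R, go to s3
s3 | B0[0]000   read 0 → write 0, move L, go to s2
s2 | B[0]0000   read 0 → write 0, move S, go to s3
s3 | B[0]0000   read 0 → write 0, move L, go to s2
s2 | [B]00000   read B → write B, move S, go to s0
s0 | [B]00000   read B → write 0, move S, go to s1
s1 | [0]00000
M halts after 16 transitions.

16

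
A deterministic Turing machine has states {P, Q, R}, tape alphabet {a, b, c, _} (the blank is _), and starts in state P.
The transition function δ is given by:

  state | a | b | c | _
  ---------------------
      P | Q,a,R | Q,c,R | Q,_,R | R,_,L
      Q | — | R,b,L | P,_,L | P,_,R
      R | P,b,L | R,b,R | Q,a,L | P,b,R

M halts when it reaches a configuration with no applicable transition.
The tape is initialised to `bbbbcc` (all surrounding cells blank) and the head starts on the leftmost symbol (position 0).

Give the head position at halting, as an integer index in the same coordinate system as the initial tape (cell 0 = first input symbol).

-1

P | ___[b]bbbcc   read b → write c, move R, go to Q
Q | ___c[b]bbcc   read b → write b, move L, go to R
R | ___[c]bbbcc   read c → write a, move L, go to Q
Q | __[_]abbbcc   read _ → write _, move R, go to P
P | ___[a]bbbcc   read a → write a, move R, go to Q
Q | ___a[b]bbcc   read b → write b, move L, go to R
R | ___[a]bbbcc   read a → write b, move L, go to P
P | __[_]bbbbcc   read _ → write _, move L, go to R
R | _[_]_bbbbcc   read _ → write b, move R, go to P
P | _b[_]bbbbcc   read _ → write _, move L, go to R
R | _[b]_bbbbcc   read b → write b, move R, go to R
R | _b[_]bbbbcc   read _ → write b, move R, go to P
P | _bb[b]bbbcc   read b → write c, move R, go to Q
Q | _bbc[b]bbcc   read b → write b, move L, go to R
R | _bb[c]bbbcc   read c → write a, move L, go to Q
Q | _b[b]abbbcc   read b → write b, move L, go to R
R | _[b]babbbcc   read b → write b, move R, go to R
R | _b[b]abbbcc   read b → write b, move R, go to R
R | _bb[a]bbbcc   read a → write b, move L, go to P
P | _b[b]bbbbcc   read b → write c, move R, go to Q
Q | _bc[b]bbbcc   read b → write b, move L, go to R
R | _b[c]bbbbcc   read c → write a, move L, go to Q
Q | _[b]abbbbcc   read b → write b, move L, go to R
R | [_]babbbbcc   read _ → write b, move R, go to P
P | b[b]abbbbcc   read b → write c, move R, go to Q
Q | bc[a]bbbbcc
At halt the head is at cell -1.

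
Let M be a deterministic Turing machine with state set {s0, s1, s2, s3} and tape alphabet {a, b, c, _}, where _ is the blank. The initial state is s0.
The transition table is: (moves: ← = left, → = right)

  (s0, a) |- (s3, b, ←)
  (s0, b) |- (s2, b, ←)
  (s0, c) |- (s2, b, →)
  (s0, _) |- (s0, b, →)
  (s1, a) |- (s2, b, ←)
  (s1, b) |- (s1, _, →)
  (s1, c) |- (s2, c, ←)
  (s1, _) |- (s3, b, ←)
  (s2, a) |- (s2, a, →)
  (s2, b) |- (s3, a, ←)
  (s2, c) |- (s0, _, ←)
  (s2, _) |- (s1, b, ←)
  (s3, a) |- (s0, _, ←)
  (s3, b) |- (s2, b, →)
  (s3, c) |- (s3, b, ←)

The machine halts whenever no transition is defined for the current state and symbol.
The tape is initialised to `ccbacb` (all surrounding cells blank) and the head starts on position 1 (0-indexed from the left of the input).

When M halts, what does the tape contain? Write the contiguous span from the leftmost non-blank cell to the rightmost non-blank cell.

bbb_a_b_b

state=s0 head=1 tape=____c[c]bacb   (s0,c)→(s2,b,→)
state=s2 head=2 tape=____cb[b]acb   (s2,b)→(s3,a,←)
state=s3 head=1 tape=____c[b]aacb   (s3,b)→(s2,b,→)
state=s2 head=2 tape=____cb[a]acb   (s2,a)→(s2,a,→)
state=s2 head=3 tape=____cba[a]cb   (s2,a)→(s2,a,→)
state=s2 head=4 tape=____cbaa[c]b   (s2,c)→(s0,_,←)
state=s0 head=3 tape=____cba[a]_b   (s0,a)→(s3,b,←)
state=s3 head=2 tape=____cb[a]b_b   (s3,a)→(s0,_,←)
state=s0 head=1 tape=____c[b]_b_b   (s0,b)→(s2,b,←)
state=s2 head=0 tape=____[c]b_b_b   (s2,c)→(s0,_,←)
state=s0 head=-1 tape=___[_]_b_b_b   (s0,_)→(s0,b,→)
state=s0 head=0 tape=___b[_]b_b_b   (s0,_)→(s0,b,→)
state=s0 head=1 tape=___bb[b]_b_b   (s0,b)→(s2,b,←)
state=s2 head=0 tape=___b[b]b_b_b   (s2,b)→(s3,a,←)
state=s3 head=-1 tape=___[b]ab_b_b   (s3,b)→(s2,b,→)
state=s2 head=0 tape=___b[a]b_b_b   (s2,a)→(s2,a,→)
state=s2 head=1 tape=___ba[b]_b_b   (s2,b)→(s3,a,←)
state=s3 head=0 tape=___b[a]a_b_b   (s3,a)→(s0,_,←)
state=s0 head=-1 tape=___[b]_a_b_b   (s0,b)→(s2,b,←)
state=s2 head=-2 tape=__[_]b_a_b_b   (s2,_)→(s1,b,←)
state=s1 head=-3 tape=_[_]bb_a_b_b   (s1,_)→(s3,b,←)
state=s3 head=-4 tape=[_]bbb_a_b_b
The non-blank tape span at halt is bbb_a_b_b.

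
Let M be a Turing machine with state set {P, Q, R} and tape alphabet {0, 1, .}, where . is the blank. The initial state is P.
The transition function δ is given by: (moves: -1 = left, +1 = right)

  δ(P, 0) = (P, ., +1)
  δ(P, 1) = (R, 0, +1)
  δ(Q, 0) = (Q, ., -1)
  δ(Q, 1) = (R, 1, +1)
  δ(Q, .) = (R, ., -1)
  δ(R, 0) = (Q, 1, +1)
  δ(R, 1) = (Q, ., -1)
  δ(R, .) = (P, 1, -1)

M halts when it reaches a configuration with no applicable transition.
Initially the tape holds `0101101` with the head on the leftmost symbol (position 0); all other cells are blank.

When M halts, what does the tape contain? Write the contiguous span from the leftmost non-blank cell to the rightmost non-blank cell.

state=P head=0 tape=..[0]101101   (P,0)→(P,.,+1)
state=P head=1 tape=...[1]01101   (P,1)→(R,0,+1)
state=R head=2 tape=...0[0]1101   (R,0)→(Q,1,+1)
state=Q head=3 tape=...01[1]101   (Q,1)→(R,1,+1)
state=R head=4 tape=...011[1]01   (R,1)→(Q,.,-1)
state=Q head=3 tape=...01[1].01   (Q,1)→(R,1,+1)
state=R head=4 tape=...011[.]01   (R,.)→(P,1,-1)
state=P head=3 tape=...01[1]101   (P,1)→(R,0,+1)
state=R head=4 tape=...010[1]01   (R,1)→(Q,.,-1)
state=Q head=3 tape=...01[0].01   (Q,0)→(Q,.,-1)
state=Q head=2 tape=...0[1]..01   (Q,1)→(R,1,+1)
state=R head=3 tape=...01[.].01   (R,.)→(P,1,-1)
state=P head=2 tape=...0[1]1.01   (P,1)→(R,0,+1)
state=R head=3 tape=...00[1].01   (R,1)→(Q,.,-1)
state=Q head=2 tape=...0[0]..01   (Q,0)→(Q,.,-1)
state=Q head=1 tape=...[0]...01   (Q,0)→(Q,.,-1)
state=Q head=0 tape=..[.]....01   (Q,.)→(R,.,-1)
state=R head=-1 tape=.[.].....01   (R,.)→(P,1,-1)
state=P head=-2 tape=[.]1.....01
The non-blank tape span at halt is 1.....01.

1.....01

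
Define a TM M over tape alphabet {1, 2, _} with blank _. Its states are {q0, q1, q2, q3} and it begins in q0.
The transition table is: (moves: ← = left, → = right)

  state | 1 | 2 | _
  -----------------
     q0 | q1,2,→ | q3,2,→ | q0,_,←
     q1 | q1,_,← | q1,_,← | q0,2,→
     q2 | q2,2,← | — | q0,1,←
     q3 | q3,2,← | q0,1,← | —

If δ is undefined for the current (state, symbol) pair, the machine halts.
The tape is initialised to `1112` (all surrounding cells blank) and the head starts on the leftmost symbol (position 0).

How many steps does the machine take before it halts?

6

state=q0 head=0 tape=_[1]112   (q0,1)→(q1,2,→)
state=q1 head=1 tape=_2[1]12   (q1,1)→(q1,_,←)
state=q1 head=0 tape=_[2]_12   (q1,2)→(q1,_,←)
state=q1 head=-1 tape=[_]__12   (q1,_)→(q0,2,→)
state=q0 head=0 tape=2[_]_12   (q0,_)→(q0,_,←)
state=q0 head=-1 tape=[2]__12   (q0,2)→(q3,2,→)
state=q3 head=0 tape=2[_]_12
M halts after 6 transitions.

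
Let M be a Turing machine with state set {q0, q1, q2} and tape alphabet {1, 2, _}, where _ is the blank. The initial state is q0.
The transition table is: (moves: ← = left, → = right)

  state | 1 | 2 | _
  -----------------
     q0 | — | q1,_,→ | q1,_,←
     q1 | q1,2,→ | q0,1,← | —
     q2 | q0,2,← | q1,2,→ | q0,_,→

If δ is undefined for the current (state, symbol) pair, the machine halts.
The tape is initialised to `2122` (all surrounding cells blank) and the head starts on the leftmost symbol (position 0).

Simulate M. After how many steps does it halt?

q0 | [2]122_   read 2 → write _, move →, go to q1
q1 | _[1]22_   read 1 → write 2, move →, go to q1
q1 | _2[2]2_   read 2 → write 1, move ←, go to q0
q0 | _[2]12_   read 2 → write _, move →, go to q1
q1 | __[1]2_   read 1 → write 2, move →, go to q1
q1 | __2[2]_   read 2 → write 1, move ←, go to q0
q0 | __[2]1_   read 2 → write _, move →, go to q1
q1 | ___[1]_   read 1 → write 2, move →, go to q1
q1 | ___2[_]
M halts after 8 transitions.

8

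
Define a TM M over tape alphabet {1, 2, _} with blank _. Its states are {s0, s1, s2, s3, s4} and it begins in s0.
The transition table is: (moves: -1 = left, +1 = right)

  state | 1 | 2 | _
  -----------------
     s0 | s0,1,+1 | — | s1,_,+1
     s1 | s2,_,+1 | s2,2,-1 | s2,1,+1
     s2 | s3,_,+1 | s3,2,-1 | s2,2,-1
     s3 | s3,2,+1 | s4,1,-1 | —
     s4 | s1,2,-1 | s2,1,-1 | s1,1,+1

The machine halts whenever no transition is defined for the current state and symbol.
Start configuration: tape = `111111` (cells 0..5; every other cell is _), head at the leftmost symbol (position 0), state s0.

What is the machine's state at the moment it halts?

s3

state=s0 head=0 tape=[1]11111____   (s0,1)→(s0,1,+1)
state=s0 head=1 tape=1[1]1111____   (s0,1)→(s0,1,+1)
state=s0 head=2 tape=11[1]111____   (s0,1)→(s0,1,+1)
state=s0 head=3 tape=111[1]11____   (s0,1)→(s0,1,+1)
state=s0 head=4 tape=1111[1]1____   (s0,1)→(s0,1,+1)
state=s0 head=5 tape=11111[1]____   (s0,1)→(s0,1,+1)
state=s0 head=6 tape=111111[_]___   (s0,_)→(s1,_,+1)
state=s1 head=7 tape=111111_[_]__   (s1,_)→(s2,1,+1)
state=s2 head=8 tape=111111_1[_]_   (s2,_)→(s2,2,-1)
state=s2 head=7 tape=111111_[1]2_   (s2,1)→(s3,_,+1)
state=s3 head=8 tape=111111__[2]_   (s3,2)→(s4,1,-1)
state=s4 head=7 tape=111111_[_]1_   (s4,_)→(s1,1,+1)
state=s1 head=8 tape=111111_1[1]_   (s1,1)→(s2,_,+1)
state=s2 head=9 tape=111111_1_[_]   (s2,_)→(s2,2,-1)
state=s2 head=8 tape=111111_1[_]2   (s2,_)→(s2,2,-1)
state=s2 head=7 tape=111111_[1]22   (s2,1)→(s3,_,+1)
state=s3 head=8 tape=111111__[2]2   (s3,2)→(s4,1,-1)
state=s4 head=7 tape=111111_[_]12   (s4,_)→(s1,1,+1)
state=s1 head=8 tape=111111_1[1]2   (s1,1)→(s2,_,+1)
state=s2 head=9 tape=111111_1_[2]   (s2,2)→(s3,2,-1)
state=s3 head=8 tape=111111_1[_]2
No transition is defined for (s3, _); M halts in state s3.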